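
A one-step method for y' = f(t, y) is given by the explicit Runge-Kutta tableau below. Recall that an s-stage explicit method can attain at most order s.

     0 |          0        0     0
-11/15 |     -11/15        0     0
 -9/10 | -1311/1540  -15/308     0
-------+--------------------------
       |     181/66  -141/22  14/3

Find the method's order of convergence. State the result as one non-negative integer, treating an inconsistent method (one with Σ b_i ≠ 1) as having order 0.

b = (181/66, -141/22, 14/3)
c = (0, -11/15, -9/10)
Ac = (0, 0, 1/28)
Σ b_i: 181/66·1 + (-141/22)·1 + 14/3·1 = 1 ✓
b·c: (-141/22)·(-11/15) + 14/3·(-9/10) = 1/2 ✓
b·c²: (-141/22)·121/225 + 14/3·81/100 = 1/3 ✓
b·Ac: 14/3·1/28 = 1/6 ✓; 3 stages ⇒ order 3.

3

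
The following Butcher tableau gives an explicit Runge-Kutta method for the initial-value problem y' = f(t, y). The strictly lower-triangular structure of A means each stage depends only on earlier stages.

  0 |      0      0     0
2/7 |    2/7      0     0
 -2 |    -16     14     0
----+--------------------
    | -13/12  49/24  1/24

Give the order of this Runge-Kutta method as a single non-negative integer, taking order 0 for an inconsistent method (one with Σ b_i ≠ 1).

3

b = (-13/12, 49/24, 1/24)
c = (0, 2/7, -2)
Ac = (0, 0, 4)
Σ b_i: (-13/12)·1 + 49/24·1 + 1/24·1 = 1 ✓
b·c: 49/24·2/7 + 1/24·(-2) = 1/2 ✓
b·c²: 49/24·4/49 + 1/24·4 = 1/3 ✓
b·Ac: 1/24·4 = 1/6 ✓; 3 stages ⇒ order 3.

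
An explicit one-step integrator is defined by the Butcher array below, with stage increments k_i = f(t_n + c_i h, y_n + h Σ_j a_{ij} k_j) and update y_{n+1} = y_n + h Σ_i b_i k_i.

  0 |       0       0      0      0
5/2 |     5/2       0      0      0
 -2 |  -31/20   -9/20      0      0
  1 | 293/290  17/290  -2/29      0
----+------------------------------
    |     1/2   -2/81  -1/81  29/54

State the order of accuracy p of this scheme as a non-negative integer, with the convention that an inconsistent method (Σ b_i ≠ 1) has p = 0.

b = (1/2, -2/81, -1/81, 29/54)
c = (0, 5/2, -2, 1)
Ac = (0, 0, -9/8, 33/116)
Σ b_i: 1/2·1 + (-2/81)·1 + (-1/81)·1 + 29/54·1 = 1 ✓
b·c: (-2/81)·5/2 + (-1/81)·(-2) + 29/54·1 = 1/2 ✓
b·c²: (-2/81)·25/4 + (-1/81)·4 + 29/54·1 = 1/3 ✓
b·Ac: (-1/81)·(-9/8) + 29/54·33/116 = 1/6 ✓
b·c³: (-2/81)·125/8 + (-1/81)·(-8) + 29/54·1 = 1/4 ✓
b·(c∘Ac): (-1/81)·9/4 + 29/54·33/116 = 1/8 ✓
b·Ac²: (-1/81)·(-45/16) + 29/54·21/232 = 1/12 ✓
b·A²c: 29/54·9/116 = 1/24 ✓; 4 stages ⇒ order 4.

4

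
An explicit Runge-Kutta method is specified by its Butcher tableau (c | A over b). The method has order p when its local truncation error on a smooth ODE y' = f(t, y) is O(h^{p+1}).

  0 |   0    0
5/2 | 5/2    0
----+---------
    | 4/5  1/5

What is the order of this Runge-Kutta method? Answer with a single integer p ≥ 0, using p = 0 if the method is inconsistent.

b = (4/5, 1/5)
c = (0, 5/2)
Σ b_i: 4/5·1 + 1/5·1 = 1 ✓
b·c: 1/5·5/2 = 1/2 ✓; 2 stages ⇒ order 2.

2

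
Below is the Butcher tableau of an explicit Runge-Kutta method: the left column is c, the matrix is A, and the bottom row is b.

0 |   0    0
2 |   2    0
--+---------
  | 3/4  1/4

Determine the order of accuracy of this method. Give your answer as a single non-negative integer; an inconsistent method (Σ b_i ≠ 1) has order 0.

2

b = (3/4, 1/4)
c = (0, 2)
Σ b_i: 3/4·1 + 1/4·1 = 1 ✓
b·c: 1/4·2 = 1/2 ✓; 2 stages ⇒ order 2.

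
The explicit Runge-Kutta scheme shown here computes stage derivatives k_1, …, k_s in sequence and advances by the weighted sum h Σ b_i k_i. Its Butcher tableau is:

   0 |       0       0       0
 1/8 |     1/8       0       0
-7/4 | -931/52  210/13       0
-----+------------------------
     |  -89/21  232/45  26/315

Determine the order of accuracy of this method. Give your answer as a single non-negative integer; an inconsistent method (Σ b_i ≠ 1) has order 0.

3

b = (-89/21, 232/45, 26/315)
c = (0, 1/8, -7/4)
Ac = (0, 0, 105/52)
Σ b_i: (-89/21)·1 + 232/45·1 + 26/315·1 = 1 ✓
b·c: 232/45·1/8 + 26/315·(-7/4) = 1/2 ✓
b·c²: 232/45·1/64 + 26/315·49/16 = 1/3 ✓
b·Ac: 26/315·105/52 = 1/6 ✓; 3 stages ⇒ order 3.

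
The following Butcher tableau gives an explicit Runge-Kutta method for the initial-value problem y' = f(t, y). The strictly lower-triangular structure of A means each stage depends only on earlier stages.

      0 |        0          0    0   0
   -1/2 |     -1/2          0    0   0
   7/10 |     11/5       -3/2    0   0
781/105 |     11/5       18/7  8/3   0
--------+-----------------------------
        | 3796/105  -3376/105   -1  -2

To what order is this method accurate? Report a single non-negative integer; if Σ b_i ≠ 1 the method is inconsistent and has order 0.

2

b = (3796/105, -3376/105, -1, -2)
c = (0, -1/2, 7/10, 781/105)
Ac = (0, 0, 3/4, 61/105)
Σ b_i: 3796/105·1 + (-3376/105)·1 + (-1)·1 + (-2)·1 = 1 ✓
b·c: (-3376/105)·(-1/2) + (-1)·7/10 + (-2)·781/105 = 1/2 ✓
b·c²: (-3376/105)·1/4 + (-1)·49/100 + (-2)·609961/11025 = -5255777/44100 ≠ 1/3 ⇒ order 2.
b·Ac: (-1)·3/4 + (-2)·61/105 = -803/420 ≠ 1/6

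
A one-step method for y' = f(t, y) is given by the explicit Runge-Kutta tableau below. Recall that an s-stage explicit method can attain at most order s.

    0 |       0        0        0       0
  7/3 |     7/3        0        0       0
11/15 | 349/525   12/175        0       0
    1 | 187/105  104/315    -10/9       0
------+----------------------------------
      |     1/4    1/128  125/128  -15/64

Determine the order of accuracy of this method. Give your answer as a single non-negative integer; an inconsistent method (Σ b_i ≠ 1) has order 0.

b = (1/4, 1/128, 125/128, -15/64)
c = (0, 7/3, 11/15, 1)
Ac = (0, 0, 4/25, -2/45)
Σ b_i: 1/4·1 + 1/128·1 + 125/128·1 + (-15/64)·1 = 1 ✓
b·c: 1/128·7/3 + 125/128·11/15 + (-15/64)·1 = 1/2 ✓
b·c²: 1/128·49/9 + 125/128·121/225 + (-15/64)·1 = 1/3 ✓
b·Ac: 125/128·4/25 + (-15/64)·(-2/45) = 1/6 ✓
b·c³: 1/128·343/27 + 125/128·1331/3375 + (-15/64)·1 = 1/4 ✓
b·(c∘Ac): 125/128·44/375 + (-15/64)·(-2/45) = 1/8 ✓
b·Ac²: 125/128·28/75 + (-15/64)·6/5 = 1/12 ✓
b·A²c: (-15/64)·(-8/45) = 1/24 ✓; 4 stages ⇒ order 4.

4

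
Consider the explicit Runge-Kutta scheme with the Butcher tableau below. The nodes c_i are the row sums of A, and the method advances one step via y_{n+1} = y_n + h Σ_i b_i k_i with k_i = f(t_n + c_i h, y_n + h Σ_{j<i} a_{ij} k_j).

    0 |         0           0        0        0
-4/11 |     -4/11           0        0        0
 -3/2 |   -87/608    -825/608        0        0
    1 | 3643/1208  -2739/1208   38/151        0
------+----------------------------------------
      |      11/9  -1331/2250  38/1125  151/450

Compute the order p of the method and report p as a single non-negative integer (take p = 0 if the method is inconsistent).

b = (11/9, -1331/2250, 38/1125, 151/450)
c = (0, -4/11, -3/2, 1)
Ac = (0, 0, 75/152, 135/302)
Σ b_i: 11/9·1 + (-1331/2250)·1 + 38/1125·1 + 151/450·1 = 1 ✓
b·c: (-1331/2250)·(-4/11) + 38/1125·(-3/2) + 151/450·1 = 1/2 ✓
b·c²: (-1331/2250)·16/121 + 38/1125·9/4 + 151/450·1 = 1/3 ✓
b·Ac: 38/1125·75/152 + 151/450·135/302 = 1/6 ✓
b·c³: (-1331/2250)·(-64/1331) + 38/1125·(-27/8) + 151/450·1 = 1/4 ✓
b·(c∘Ac): 38/1125·(-225/304) + 151/450·135/302 = 1/8 ✓
b·Ac²: 38/1125·(-75/418) + 151/450·885/3322 = 1/12 ✓
b·A²c: 151/450·75/604 = 1/24 ✓; 4 stages ⇒ order 4.

4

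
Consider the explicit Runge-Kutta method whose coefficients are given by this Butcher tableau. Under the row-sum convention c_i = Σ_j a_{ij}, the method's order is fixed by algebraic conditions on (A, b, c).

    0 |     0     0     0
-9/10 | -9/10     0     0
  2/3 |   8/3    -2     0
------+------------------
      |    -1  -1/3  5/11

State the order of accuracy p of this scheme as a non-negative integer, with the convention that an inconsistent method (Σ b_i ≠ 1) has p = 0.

b = (-1, -1/3, 5/11)
c = (0, -9/10, 2/3)
Ac = (0, 0, 9/5)
Σ b_i: (-1)·1 + (-1/3)·1 + 5/11·1 = -29/33 ≠ 1 ⇒ order 0.

0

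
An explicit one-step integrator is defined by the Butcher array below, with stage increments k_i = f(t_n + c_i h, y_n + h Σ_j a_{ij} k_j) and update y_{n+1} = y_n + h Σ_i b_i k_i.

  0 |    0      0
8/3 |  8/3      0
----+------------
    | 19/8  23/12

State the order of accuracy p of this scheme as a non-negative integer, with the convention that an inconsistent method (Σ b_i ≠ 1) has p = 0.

0

b = (19/8, 23/12)
c = (0, 8/3)
Σ b_i: 19/8·1 + 23/12·1 = 103/24 ≠ 1 ⇒ order 0.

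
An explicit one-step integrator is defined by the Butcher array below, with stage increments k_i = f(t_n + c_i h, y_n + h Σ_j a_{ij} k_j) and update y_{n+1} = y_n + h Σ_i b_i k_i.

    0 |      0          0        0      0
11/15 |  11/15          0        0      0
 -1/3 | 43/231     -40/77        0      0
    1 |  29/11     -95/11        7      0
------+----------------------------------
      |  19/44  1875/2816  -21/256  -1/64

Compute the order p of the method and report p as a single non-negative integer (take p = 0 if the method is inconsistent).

b = (19/44, 1875/2816, -21/256, -1/64)
c = (0, 11/15, -1/3, 1)
Ac = (0, 0, -8/21, -26/3)
Σ b_i: 19/44·1 + 1875/2816·1 + (-21/256)·1 + (-1/64)·1 = 1 ✓
b·c: 1875/2816·11/15 + (-21/256)·(-1/3) + (-1/64)·1 = 1/2 ✓
b·c²: 1875/2816·121/225 + (-21/256)·1/9 + (-1/64)·1 = 1/3 ✓
b·Ac: (-21/256)·(-8/21) + (-1/64)·(-26/3) = 1/6 ✓
b·c³: 1875/2816·1331/3375 + (-21/256)·(-1/27) + (-1/64)·1 = 1/4 ✓
b·(c∘Ac): (-21/256)·8/63 + (-1/64)·(-26/3) = 1/8 ✓
b·Ac²: (-21/256)·(-88/315) + (-1/64)·(-58/15) = 1/12 ✓
b·A²c: (-1/64)·(-8/3) = 1/24 ✓; 4 stages ⇒ order 4.

4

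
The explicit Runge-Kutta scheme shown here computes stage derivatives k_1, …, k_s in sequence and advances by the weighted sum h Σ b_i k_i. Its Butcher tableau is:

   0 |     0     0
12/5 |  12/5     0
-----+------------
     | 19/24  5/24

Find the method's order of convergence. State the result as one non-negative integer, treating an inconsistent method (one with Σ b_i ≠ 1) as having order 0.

b = (19/24, 5/24)
c = (0, 12/5)
Σ b_i: 19/24·1 + 5/24·1 = 1 ✓
b·c: 5/24·12/5 = 1/2 ✓; 2 stages ⇒ order 2.

2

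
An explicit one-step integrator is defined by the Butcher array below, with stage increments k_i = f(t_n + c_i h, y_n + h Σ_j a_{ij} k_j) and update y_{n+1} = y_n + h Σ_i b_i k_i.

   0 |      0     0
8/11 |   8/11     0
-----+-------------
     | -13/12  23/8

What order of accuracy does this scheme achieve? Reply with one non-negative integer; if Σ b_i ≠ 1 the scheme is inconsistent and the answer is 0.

b = (-13/12, 23/8)
c = (0, 8/11)
Σ b_i: (-13/12)·1 + 23/8·1 = 43/24 ≠ 1 ⇒ order 0.

0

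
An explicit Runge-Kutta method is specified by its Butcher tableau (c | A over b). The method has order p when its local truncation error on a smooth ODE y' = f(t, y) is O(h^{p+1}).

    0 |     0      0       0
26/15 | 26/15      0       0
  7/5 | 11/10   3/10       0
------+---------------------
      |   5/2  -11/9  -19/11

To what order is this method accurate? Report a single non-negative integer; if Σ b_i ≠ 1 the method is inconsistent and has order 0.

0

b = (5/2, -11/9, -19/11)
c = (0, 26/15, 7/5)
Ac = (0, 0, 13/25)
Σ b_i: 5/2·1 + (-11/9)·1 + (-19/11)·1 = -89/198 ≠ 1 ⇒ order 0.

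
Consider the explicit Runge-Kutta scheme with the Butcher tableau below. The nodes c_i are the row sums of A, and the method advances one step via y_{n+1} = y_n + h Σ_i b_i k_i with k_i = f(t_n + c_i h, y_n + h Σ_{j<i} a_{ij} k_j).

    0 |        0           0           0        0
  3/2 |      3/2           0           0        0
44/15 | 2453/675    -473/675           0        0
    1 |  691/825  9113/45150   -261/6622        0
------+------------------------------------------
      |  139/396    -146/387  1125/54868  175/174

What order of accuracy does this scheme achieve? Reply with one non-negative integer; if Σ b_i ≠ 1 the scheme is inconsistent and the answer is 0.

4

b = (139/396, -146/387, 1125/54868, 175/174)
c = (0, 3/2, 44/15, 1)
Ac = (0, 0, -473/450, 131/700)
Σ b_i: 139/396·1 + (-146/387)·1 + 1125/54868·1 + 175/174·1 = 1 ✓
b·c: (-146/387)·3/2 + 1125/54868·44/15 + 175/174·1 = 1/2 ✓
b·c²: (-146/387)·9/4 + 1125/54868·1936/225 + 175/174·1 = 1/3 ✓
b·Ac: 1125/54868·(-473/450) + 175/174·131/700 = 1/6 ✓
b·c³: (-146/387)·27/8 + 1125/54868·85184/3375 + 175/174·1 = 1/4 ✓
b·(c∘Ac): 1125/54868·(-10406/3375) + 175/174·131/700 = 1/8 ✓
b·Ac²: 1125/54868·(-473/300) + 175/174·23/200 = 1/12 ✓
b·A²c: 175/174·29/700 = 1/24 ✓; 4 stages ⇒ order 4.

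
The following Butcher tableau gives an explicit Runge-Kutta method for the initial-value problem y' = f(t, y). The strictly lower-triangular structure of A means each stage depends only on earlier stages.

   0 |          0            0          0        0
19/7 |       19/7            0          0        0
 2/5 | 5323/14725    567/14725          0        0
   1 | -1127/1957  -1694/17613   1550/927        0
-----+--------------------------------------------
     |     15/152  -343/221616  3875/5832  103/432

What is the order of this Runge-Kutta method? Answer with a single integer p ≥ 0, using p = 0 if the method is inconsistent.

b = (15/152, -343/221616, 3875/5832, 103/432)
c = (0, 19/7, 2/5, 1)
Ac = (0, 0, 81/775, 42/103)
Σ b_i: 15/152·1 + (-343/221616)·1 + 3875/5832·1 + 103/432·1 = 1 ✓
b·c: (-343/221616)·19/7 + 3875/5832·2/5 + 103/432·1 = 1/2 ✓
b·c²: (-343/221616)·361/49 + 3875/5832·4/25 + 103/432·1 = 1/3 ✓
b·Ac: 3875/5832·81/775 + 103/432·42/103 = 1/6 ✓
b·c³: (-343/221616)·6859/343 + 3875/5832·8/125 + 103/432·1 = 1/4 ✓
b·(c∘Ac): 3875/5832·162/3875 + 103/432·42/103 = 1/8 ✓
b·Ac²: 3875/5832·1539/5425 + 103/432·(-318/721) = 1/12 ✓
b·A²c: 103/432·18/103 = 1/24 ✓; 4 stages ⇒ order 4.

4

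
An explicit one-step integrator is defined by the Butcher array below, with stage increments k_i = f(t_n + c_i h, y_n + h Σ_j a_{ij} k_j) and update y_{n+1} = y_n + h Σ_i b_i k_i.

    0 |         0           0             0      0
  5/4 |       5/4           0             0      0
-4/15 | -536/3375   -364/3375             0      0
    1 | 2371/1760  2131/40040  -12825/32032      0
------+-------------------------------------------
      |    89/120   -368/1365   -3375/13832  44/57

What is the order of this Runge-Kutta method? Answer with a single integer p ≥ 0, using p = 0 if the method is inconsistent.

b = (89/120, -368/1365, -3375/13832, 44/57)
c = (0, 5/4, -4/15, 1)
Ac = (0, 0, -91/675, 61/352)
Σ b_i: 89/120·1 + (-368/1365)·1 + (-3375/13832)·1 + 44/57·1 = 1 ✓
b·c: (-368/1365)·5/4 + (-3375/13832)·(-4/15) + 44/57·1 = 1/2 ✓
b·c²: (-368/1365)·25/16 + (-3375/13832)·16/225 + 44/57·1 = 1/3 ✓
b·Ac: (-3375/13832)·(-91/675) + 44/57·61/352 = 1/6 ✓
b·c³: (-368/1365)·125/64 + (-3375/13832)·(-64/3375) + 44/57·1 = 1/4 ✓
b·(c∘Ac): (-3375/13832)·364/10125 + 44/57·61/352 = 1/8 ✓
b·Ac²: (-3375/13832)·(-91/540) + 44/57·7/128 = 1/12 ✓
b·A²c: 44/57·19/352 = 1/24 ✓; 4 stages ⇒ order 4.

4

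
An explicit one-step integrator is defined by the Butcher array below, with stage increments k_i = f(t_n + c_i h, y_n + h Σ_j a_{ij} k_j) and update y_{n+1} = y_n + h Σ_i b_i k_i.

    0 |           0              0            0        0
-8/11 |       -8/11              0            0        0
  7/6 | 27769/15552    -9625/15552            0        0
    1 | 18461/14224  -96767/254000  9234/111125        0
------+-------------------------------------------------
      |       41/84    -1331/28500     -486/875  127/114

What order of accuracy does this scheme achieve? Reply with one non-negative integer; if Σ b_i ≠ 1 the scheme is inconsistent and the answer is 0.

4

b = (41/84, -1331/28500, -486/875, 127/114)
c = (0, -8/11, 7/6, 1)
Ac = (0, 0, 875/1944, 95/254)
Σ b_i: 41/84·1 + (-1331/28500)·1 + (-486/875)·1 + 127/114·1 = 1 ✓
b·c: (-1331/28500)·(-8/11) + (-486/875)·7/6 + 127/114·1 = 1/2 ✓
b·c²: (-1331/28500)·64/121 + (-486/875)·49/36 + 127/114·1 = 1/3 ✓
b·Ac: (-486/875)·875/1944 + 127/114·95/254 = 1/6 ✓
b·c³: (-1331/28500)·(-512/1331) + (-486/875)·343/216 + 127/114·1 = 1/4 ✓
b·(c∘Ac): (-486/875)·6125/11664 + 127/114·95/254 = 1/8 ✓
b·Ac²: (-486/875)·(-875/2673) + 127/114·(-247/2794) = 1/12 ✓
b·A²c: 127/114·19/508 = 1/24 ✓; 4 stages ⇒ order 4.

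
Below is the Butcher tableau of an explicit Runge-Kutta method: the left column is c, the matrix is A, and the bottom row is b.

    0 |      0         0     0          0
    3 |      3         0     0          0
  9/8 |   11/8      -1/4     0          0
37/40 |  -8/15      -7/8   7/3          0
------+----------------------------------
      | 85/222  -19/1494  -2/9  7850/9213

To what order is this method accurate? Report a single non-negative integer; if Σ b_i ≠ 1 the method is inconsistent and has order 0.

3

b = (85/222, -19/1494, -2/9, 7850/9213)
c = (0, 3, 9/8, 37/40)
Ac = (0, 0, -3/4, 0)
Σ b_i: 85/222·1 + (-19/1494)·1 + (-2/9)·1 + 7850/9213·1 = 1 ✓
b·c: (-19/1494)·3 + (-2/9)·9/8 + 7850/9213·37/40 = 1/2 ✓
b·c²: (-19/1494)·9 + (-2/9)·81/64 + 7850/9213·1369/1600 = 1/3 ✓
b·Ac: (-2/9)·(-3/4) = 1/6 ✓
b·c³: (-19/1494)·27 + (-2/9)·729/512 + 7850/9213·50653/64000 = 7/480 ≠ 1/4 ⇒ order 3.
b·(c∘Ac): (-2/9)·(-27/32) = 3/16 ≠ 1/8
b·Ac²: (-2/9)·(-9/4) + 7850/9213·(-315/64) = -362989/98272 ≠ 1/12
b·A²c: 7850/9213·(-7/4) = -27475/18426 ≠ 1/24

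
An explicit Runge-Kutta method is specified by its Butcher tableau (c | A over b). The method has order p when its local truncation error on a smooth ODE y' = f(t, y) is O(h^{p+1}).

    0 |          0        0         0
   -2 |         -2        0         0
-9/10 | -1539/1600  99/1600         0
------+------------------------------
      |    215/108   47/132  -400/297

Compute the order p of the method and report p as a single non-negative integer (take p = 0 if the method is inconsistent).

3

b = (215/108, 47/132, -400/297)
c = (0, -2, -9/10)
Ac = (0, 0, -99/800)
Σ b_i: 215/108·1 + 47/132·1 + (-400/297)·1 = 1 ✓
b·c: 47/132·(-2) + (-400/297)·(-9/10) = 1/2 ✓
b·c²: 47/132·4 + (-400/297)·81/100 = 1/3 ✓
b·Ac: (-400/297)·(-99/800) = 1/6 ✓; 3 stages ⇒ order 3.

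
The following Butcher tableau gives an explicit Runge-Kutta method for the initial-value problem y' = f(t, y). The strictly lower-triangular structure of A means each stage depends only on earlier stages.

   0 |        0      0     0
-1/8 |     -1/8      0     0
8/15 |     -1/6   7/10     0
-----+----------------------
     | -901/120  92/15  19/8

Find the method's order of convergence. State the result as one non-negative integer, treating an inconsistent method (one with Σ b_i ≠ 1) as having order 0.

b = (-901/120, 92/15, 19/8)
c = (0, -1/8, 8/15)
Ac = (0, 0, -7/80)
Σ b_i: (-901/120)·1 + 92/15·1 + 19/8·1 = 1 ✓
b·c: 92/15·(-1/8) + 19/8·8/15 = 1/2 ✓
b·c²: 92/15·1/64 + 19/8·64/225 = 2777/3600 ≠ 1/3 ⇒ order 2.
b·Ac: 19/8·(-7/80) = -133/640 ≠ 1/6

2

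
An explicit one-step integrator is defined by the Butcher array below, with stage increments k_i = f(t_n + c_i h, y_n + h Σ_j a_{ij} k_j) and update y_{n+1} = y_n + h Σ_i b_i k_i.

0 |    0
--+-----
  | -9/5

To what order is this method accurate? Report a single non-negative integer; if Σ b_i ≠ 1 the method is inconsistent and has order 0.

0

b = (-9/5)
c = (0)
Σ b_i: (-9/5)·1 = -9/5 ≠ 1 ⇒ order 0.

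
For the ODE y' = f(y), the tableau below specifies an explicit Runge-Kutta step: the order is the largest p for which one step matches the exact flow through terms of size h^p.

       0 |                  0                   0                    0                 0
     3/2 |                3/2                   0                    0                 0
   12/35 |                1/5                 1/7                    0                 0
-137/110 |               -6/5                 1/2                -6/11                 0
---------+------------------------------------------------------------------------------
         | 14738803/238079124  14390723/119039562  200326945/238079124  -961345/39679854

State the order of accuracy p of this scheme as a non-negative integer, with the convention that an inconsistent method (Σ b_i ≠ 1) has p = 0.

b = (14738803/238079124, 14390723/119039562, 200326945/238079124, -961345/39679854)
c = (0, 3/2, 12/35, -137/110)
Ac = (0, 0, 3/14, 867/1540)
Σ b_i: 14738803/238079124·1 + 14390723/119039562·1 + 200326945/238079124·1 + (-961345/39679854)·1 = 1 ✓
b·c: 14390723/119039562·3/2 + 200326945/238079124·12/35 + (-961345/39679854)·(-137/110) = 1/2 ✓
b·c²: 14390723/119039562·9/4 + 200326945/238079124·144/1225 + (-961345/39679854)·18769/12100 = 1/3 ✓
b·Ac: 200326945/238079124·3/14 + (-961345/39679854)·867/1540 = 1/6 ✓
b·c³: 14390723/119039562·27/8 + 200326945/238079124·1728/42875 + (-961345/39679854)·(-2571353/1331000) = 149321617889/305534875800 ≠ 1/4 ⇒ order 3.
b·(c∘Ac): 200326945/238079124·18/245 + (-961345/39679854)·(-118779/169400) = 41694051/529064720 ≠ 1/8
b·Ac²: 200326945/238079124·9/28 + (-961345/39679854)·114363/107800 = 226611647/925863260 ≠ 1/12
b·A²c: (-961345/39679854)·(-9/77) = 37455/13226618 ≠ 1/24

3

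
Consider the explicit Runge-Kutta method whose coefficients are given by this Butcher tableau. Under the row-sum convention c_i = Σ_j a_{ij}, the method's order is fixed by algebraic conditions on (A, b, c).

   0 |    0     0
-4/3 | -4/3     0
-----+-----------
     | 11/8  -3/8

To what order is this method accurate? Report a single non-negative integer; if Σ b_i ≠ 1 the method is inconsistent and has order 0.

2

b = (11/8, -3/8)
c = (0, -4/3)
Σ b_i: 11/8·1 + (-3/8)·1 = 1 ✓
b·c: (-3/8)·(-4/3) = 1/2 ✓; 2 stages ⇒ order 2.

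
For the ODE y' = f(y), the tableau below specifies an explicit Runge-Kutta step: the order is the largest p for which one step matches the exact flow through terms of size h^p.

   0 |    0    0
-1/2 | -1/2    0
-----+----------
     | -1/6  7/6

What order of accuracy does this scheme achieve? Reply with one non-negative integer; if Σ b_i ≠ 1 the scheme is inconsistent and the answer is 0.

b = (-1/6, 7/6)
c = (0, -1/2)
Σ b_i: (-1/6)·1 + 7/6·1 = 1 ✓
b·c: 7/6·(-1/2) = -7/12 ≠ 1/2 ⇒ order 1.

1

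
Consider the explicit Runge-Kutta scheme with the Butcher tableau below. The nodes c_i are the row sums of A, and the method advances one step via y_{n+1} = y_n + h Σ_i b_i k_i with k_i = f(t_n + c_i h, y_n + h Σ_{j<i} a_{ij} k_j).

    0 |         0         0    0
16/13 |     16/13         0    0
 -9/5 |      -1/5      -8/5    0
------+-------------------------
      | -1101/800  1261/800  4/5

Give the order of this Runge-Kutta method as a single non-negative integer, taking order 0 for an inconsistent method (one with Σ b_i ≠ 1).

b = (-1101/800, 1261/800, 4/5)
c = (0, 16/13, -9/5)
Ac = (0, 0, -128/65)
Σ b_i: (-1101/800)·1 + 1261/800·1 + 4/5·1 = 1 ✓
b·c: 1261/800·16/13 + 4/5·(-9/5) = 1/2 ✓
b·c²: 1261/800·256/169 + 4/5·81/25 = 8092/1625 ≠ 1/3 ⇒ order 2.
b·Ac: 4/5·(-128/65) = -512/325 ≠ 1/6

2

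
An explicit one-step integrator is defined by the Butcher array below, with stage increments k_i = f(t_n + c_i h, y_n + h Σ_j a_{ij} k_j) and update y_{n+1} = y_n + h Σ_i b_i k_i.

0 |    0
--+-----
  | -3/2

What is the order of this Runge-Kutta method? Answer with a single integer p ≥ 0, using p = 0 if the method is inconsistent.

0

b = (-3/2)
c = (0)
Σ b_i: (-3/2)·1 = -3/2 ≠ 1 ⇒ order 0.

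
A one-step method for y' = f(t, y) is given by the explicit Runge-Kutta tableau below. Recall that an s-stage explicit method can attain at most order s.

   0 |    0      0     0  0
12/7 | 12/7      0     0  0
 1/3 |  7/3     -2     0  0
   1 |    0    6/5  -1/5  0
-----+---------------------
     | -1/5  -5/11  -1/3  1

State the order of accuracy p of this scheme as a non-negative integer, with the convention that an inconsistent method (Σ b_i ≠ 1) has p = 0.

b = (-1/5, -5/11, -1/3, 1)
c = (0, 12/7, 1/3, 1)
Ac = (0, 0, -24/7, 209/105)
Σ b_i: (-1/5)·1 + (-5/11)·1 + (-1/3)·1 + 1·1 = 2/165 ≠ 1 ⇒ order 0.

0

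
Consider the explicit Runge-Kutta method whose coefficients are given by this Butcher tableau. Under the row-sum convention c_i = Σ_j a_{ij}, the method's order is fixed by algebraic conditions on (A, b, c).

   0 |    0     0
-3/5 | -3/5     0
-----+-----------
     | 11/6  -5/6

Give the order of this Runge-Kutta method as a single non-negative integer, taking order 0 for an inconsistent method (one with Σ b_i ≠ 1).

b = (11/6, -5/6)
c = (0, -3/5)
Σ b_i: 11/6·1 + (-5/6)·1 = 1 ✓
b·c: (-5/6)·(-3/5) = 1/2 ✓; 2 stages ⇒ order 2.

2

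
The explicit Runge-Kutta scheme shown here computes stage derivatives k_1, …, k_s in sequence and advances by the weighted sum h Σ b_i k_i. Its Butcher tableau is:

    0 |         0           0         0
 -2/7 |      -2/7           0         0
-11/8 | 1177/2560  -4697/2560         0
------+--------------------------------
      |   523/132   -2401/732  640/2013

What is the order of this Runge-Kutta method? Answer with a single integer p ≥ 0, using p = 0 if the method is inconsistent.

3

b = (523/132, -2401/732, 640/2013)
c = (0, -2/7, -11/8)
Ac = (0, 0, 671/1280)
Σ b_i: 523/132·1 + (-2401/732)·1 + 640/2013·1 = 1 ✓
b·c: (-2401/732)·(-2/7) + 640/2013·(-11/8) = 1/2 ✓
b·c²: (-2401/732)·4/49 + 640/2013·121/64 = 1/3 ✓
b·Ac: 640/2013·671/1280 = 1/6 ✓; 3 stages ⇒ order 3.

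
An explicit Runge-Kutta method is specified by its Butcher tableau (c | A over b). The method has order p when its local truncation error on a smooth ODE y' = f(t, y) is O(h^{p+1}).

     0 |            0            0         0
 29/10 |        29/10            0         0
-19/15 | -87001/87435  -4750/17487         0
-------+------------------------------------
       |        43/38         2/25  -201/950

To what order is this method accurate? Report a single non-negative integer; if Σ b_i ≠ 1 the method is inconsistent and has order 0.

b = (43/38, 2/25, -201/950)
c = (0, 29/10, -19/15)
Ac = (0, 0, -475/603)
Σ b_i: 43/38·1 + 2/25·1 + (-201/950)·1 = 1 ✓
b·c: 2/25·29/10 + (-201/950)·(-19/15) = 1/2 ✓
b·c²: 2/25·841/100 + (-201/950)·361/225 = 1/3 ✓
b·Ac: (-201/950)·(-475/603) = 1/6 ✓; 3 stages ⇒ order 3.

3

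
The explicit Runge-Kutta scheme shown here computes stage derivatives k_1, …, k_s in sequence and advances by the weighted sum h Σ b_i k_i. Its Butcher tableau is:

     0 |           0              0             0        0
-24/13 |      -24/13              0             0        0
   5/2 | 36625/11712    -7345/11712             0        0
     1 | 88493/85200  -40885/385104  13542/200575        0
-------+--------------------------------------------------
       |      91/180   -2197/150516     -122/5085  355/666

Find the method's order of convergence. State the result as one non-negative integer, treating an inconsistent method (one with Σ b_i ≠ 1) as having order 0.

4

b = (91/180, -2197/150516, -122/5085, 355/666)
c = (0, -24/13, 5/2, 1)
Ac = (0, 0, 565/488, 259/710)
Σ b_i: 91/180·1 + (-2197/150516)·1 + (-122/5085)·1 + 355/666·1 = 1 ✓
b·c: (-2197/150516)·(-24/13) + (-122/5085)·5/2 + 355/666·1 = 1/2 ✓
b·c²: (-2197/150516)·576/169 + (-122/5085)·25/4 + 355/666·1 = 1/3 ✓
b·Ac: (-122/5085)·565/488 + 355/666·259/710 = 1/6 ✓
b·c³: (-2197/150516)·(-13824/2197) + (-122/5085)·125/8 + 355/666·1 = 1/4 ✓
b·(c∘Ac): (-122/5085)·2825/976 + 355/666·259/710 = 1/8 ✓
b·Ac²: (-122/5085)·(-1695/793) + 355/666·111/1846 = 1/12 ✓
b·A²c: 355/666·111/1420 = 1/24 ✓; 4 stages ⇒ order 4.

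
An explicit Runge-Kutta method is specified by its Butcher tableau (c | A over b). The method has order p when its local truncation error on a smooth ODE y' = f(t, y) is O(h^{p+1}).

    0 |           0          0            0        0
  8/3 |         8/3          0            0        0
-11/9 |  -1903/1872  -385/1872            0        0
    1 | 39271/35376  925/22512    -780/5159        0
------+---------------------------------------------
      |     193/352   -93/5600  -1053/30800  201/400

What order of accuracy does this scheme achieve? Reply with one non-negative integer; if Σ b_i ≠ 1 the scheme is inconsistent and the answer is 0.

b = (193/352, -93/5600, -1053/30800, 201/400)
c = (0, 8/3, -11/9, 1)
Ac = (0, 0, -385/702, 355/1206)
Σ b_i: 193/352·1 + (-93/5600)·1 + (-1053/30800)·1 + 201/400·1 = 1 ✓
b·c: (-93/5600)·8/3 + (-1053/30800)·(-11/9) + 201/400·1 = 1/2 ✓
b·c²: (-93/5600)·64/9 + (-1053/30800)·121/81 + 201/400·1 = 1/3 ✓
b·Ac: (-1053/30800)·(-385/702) + 201/400·355/1206 = 1/6 ✓
b·c³: (-93/5600)·512/27 + (-1053/30800)·(-1331/729) + 201/400·1 = 1/4 ✓
b·(c∘Ac): (-1053/30800)·4235/6318 + 201/400·355/1206 = 1/8 ✓
b·Ac²: (-1053/30800)·(-1540/1053) + 201/400·40/603 = 1/12 ✓
b·A²c: 201/400·50/603 = 1/24 ✓; 4 stages ⇒ order 4.

4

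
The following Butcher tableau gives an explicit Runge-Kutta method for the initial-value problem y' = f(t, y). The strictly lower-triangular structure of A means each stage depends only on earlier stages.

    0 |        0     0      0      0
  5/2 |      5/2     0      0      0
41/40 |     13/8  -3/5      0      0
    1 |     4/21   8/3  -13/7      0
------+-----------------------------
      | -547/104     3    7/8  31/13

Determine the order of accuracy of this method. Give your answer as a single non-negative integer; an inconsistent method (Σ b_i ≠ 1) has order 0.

1

b = (-547/104, 3, 7/8, 31/13)
c = (0, 5/2, 41/40, 1)
Ac = (0, 0, -3/2, 4001/840)
Σ b_i: (-547/104)·1 + 3·1 + 7/8·1 + 31/13·1 = 1 ✓
b·c: 3·5/2 + 7/8·41/40 + 31/13·1 = 44851/4160 ≠ 1/2 ⇒ order 1.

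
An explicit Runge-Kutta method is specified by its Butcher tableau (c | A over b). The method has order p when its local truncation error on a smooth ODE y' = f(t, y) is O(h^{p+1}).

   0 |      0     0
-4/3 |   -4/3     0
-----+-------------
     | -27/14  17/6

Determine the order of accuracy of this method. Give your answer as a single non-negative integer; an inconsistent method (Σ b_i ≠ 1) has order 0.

0

b = (-27/14, 17/6)
c = (0, -4/3)
Σ b_i: (-27/14)·1 + 17/6·1 = 19/21 ≠ 1 ⇒ order 0.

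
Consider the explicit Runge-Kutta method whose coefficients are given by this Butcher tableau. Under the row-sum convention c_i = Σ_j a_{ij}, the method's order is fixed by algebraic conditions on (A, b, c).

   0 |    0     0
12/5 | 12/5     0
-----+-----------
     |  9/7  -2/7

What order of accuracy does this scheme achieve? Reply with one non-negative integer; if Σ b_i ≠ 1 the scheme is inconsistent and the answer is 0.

1

b = (9/7, -2/7)
c = (0, 12/5)
Σ b_i: 9/7·1 + (-2/7)·1 = 1 ✓
b·c: (-2/7)·12/5 = -24/35 ≠ 1/2 ⇒ order 1.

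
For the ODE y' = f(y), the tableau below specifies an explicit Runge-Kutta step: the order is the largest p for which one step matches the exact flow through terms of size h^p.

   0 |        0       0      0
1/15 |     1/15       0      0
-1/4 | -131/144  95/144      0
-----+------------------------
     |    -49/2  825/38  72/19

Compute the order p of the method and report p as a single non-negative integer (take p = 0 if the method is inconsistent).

b = (-49/2, 825/38, 72/19)
c = (0, 1/15, -1/4)
Ac = (0, 0, 19/432)
Σ b_i: (-49/2)·1 + 825/38·1 + 72/19·1 = 1 ✓
b·c: 825/38·1/15 + 72/19·(-1/4) = 1/2 ✓
b·c²: 825/38·1/225 + 72/19·1/16 = 1/3 ✓
b·Ac: 72/19·19/432 = 1/6 ✓; 3 stages ⇒ order 3.

3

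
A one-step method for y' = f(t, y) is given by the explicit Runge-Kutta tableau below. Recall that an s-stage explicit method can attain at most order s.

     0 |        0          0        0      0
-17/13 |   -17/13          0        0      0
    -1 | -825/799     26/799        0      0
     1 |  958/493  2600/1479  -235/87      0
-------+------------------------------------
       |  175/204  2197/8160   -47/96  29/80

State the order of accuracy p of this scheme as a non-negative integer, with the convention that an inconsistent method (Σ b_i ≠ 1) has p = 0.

b = (175/204, 2197/8160, -47/96, 29/80)
c = (0, -17/13, -1, 1)
Ac = (0, 0, -2/47, 35/87)
Σ b_i: 175/204·1 + 2197/8160·1 + (-47/96)·1 + 29/80·1 = 1 ✓
b·c: 2197/8160·(-17/13) + (-47/96)·(-1) + 29/80·1 = 1/2 ✓
b·c²: 2197/8160·289/169 + (-47/96)·1 + 29/80·1 = 1/3 ✓
b·Ac: (-47/96)·(-2/47) + 29/80·35/87 = 1/6 ✓
b·c³: 2197/8160·(-4913/2197) + (-47/96)·(-1) + 29/80·1 = 1/4 ✓
b·(c∘Ac): (-47/96)·2/47 + 29/80·35/87 = 1/8 ✓
b·Ac²: (-47/96)·34/611 + 29/80·115/377 = 1/12 ✓
b·A²c: 29/80·10/87 = 1/24 ✓; 4 stages ⇒ order 4.

4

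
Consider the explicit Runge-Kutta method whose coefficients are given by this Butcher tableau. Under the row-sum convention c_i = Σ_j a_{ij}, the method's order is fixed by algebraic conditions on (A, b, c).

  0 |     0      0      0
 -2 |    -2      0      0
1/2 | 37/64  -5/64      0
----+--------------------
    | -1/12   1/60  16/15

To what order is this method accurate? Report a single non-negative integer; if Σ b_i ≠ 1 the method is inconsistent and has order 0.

b = (-1/12, 1/60, 16/15)
c = (0, -2, 1/2)
Ac = (0, 0, 5/32)
Σ b_i: (-1/12)·1 + 1/60·1 + 16/15·1 = 1 ✓
b·c: 1/60·(-2) + 16/15·1/2 = 1/2 ✓
b·c²: 1/60·4 + 16/15·1/4 = 1/3 ✓
b·Ac: 16/15·5/32 = 1/6 ✓; 3 stages ⇒ order 3.

3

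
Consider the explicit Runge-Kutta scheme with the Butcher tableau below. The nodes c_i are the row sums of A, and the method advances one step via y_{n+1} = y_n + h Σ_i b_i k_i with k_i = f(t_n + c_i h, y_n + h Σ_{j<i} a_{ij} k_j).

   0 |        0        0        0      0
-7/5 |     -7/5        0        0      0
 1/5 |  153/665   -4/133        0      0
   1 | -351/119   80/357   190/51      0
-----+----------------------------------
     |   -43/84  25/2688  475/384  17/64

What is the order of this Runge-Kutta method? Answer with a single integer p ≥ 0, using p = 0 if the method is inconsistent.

b = (-43/84, 25/2688, 475/384, 17/64)
c = (0, -7/5, 1/5, 1)
Ac = (0, 0, 4/95, 22/51)
Σ b_i: (-43/84)·1 + 25/2688·1 + 475/384·1 + 17/64·1 = 1 ✓
b·c: 25/2688·(-7/5) + 475/384·1/5 + 17/64·1 = 1/2 ✓
b·c²: 25/2688·49/25 + 475/384·1/25 + 17/64·1 = 1/3 ✓
b·Ac: 475/384·4/95 + 17/64·22/51 = 1/6 ✓
b·c³: 25/2688·(-343/125) + 475/384·1/125 + 17/64·1 = 1/4 ✓
b·(c∘Ac): 475/384·4/475 + 17/64·22/51 = 1/8 ✓
b·Ac²: 475/384·(-28/475) + 17/64·10/17 = 1/12 ✓
b·A²c: 17/64·8/51 = 1/24 ✓; 4 stages ⇒ order 4.

4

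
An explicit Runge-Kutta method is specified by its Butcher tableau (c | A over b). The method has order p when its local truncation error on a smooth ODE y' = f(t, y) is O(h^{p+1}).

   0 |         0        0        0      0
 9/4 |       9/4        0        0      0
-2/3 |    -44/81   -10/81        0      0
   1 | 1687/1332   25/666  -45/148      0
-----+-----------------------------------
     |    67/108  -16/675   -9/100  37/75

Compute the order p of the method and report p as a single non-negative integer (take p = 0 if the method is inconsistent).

4

b = (67/108, -16/675, -9/100, 37/75)
c = (0, 9/4, -2/3, 1)
Ac = (0, 0, -5/18, 85/296)
Σ b_i: 67/108·1 + (-16/675)·1 + (-9/100)·1 + 37/75·1 = 1 ✓
b·c: (-16/675)·9/4 + (-9/100)·(-2/3) + 37/75·1 = 1/2 ✓
b·c²: (-16/675)·81/16 + (-9/100)·4/9 + 37/75·1 = 1/3 ✓
b·Ac: (-9/100)·(-5/18) + 37/75·85/296 = 1/6 ✓
b·c³: (-16/675)·729/64 + (-9/100)·(-8/27) + 37/75·1 = 1/4 ✓
b·(c∘Ac): (-9/100)·5/27 + 37/75·85/296 = 1/8 ✓
b·Ac²: (-9/100)·(-5/8) + 37/75·65/1184 = 1/12 ✓
b·A²c: 37/75·25/296 = 1/24 ✓; 4 stages ⇒ order 4.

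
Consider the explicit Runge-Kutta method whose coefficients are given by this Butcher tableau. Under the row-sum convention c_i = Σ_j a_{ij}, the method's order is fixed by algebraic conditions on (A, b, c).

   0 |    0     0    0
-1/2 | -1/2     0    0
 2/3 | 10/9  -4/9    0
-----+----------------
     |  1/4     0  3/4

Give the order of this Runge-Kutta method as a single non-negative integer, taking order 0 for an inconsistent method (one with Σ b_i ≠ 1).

b = (1/4, 0, 3/4)
c = (0, -1/2, 2/3)
Ac = (0, 0, 2/9)
Σ b_i: 1/4·1 + 3/4·1 = 1 ✓
b·c: 3/4·2/3 = 1/2 ✓
b·c²: 3/4·4/9 = 1/3 ✓
b·Ac: 3/4·2/9 = 1/6 ✓; 3 stages ⇒ order 3.

3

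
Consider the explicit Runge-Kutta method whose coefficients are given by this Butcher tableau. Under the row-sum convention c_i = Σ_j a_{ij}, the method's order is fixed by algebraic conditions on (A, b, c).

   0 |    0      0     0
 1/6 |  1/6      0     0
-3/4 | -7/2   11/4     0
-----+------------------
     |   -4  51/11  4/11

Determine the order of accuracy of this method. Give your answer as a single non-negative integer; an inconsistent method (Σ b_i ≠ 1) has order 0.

b = (-4, 51/11, 4/11)
c = (0, 1/6, -3/4)
Ac = (0, 0, 11/24)
Σ b_i: (-4)·1 + 51/11·1 + 4/11·1 = 1 ✓
b·c: 51/11·1/6 + 4/11·(-3/4) = 1/2 ✓
b·c²: 51/11·1/36 + 4/11·9/16 = 1/3 ✓
b·Ac: 4/11·11/24 = 1/6 ✓; 3 stages ⇒ order 3.

3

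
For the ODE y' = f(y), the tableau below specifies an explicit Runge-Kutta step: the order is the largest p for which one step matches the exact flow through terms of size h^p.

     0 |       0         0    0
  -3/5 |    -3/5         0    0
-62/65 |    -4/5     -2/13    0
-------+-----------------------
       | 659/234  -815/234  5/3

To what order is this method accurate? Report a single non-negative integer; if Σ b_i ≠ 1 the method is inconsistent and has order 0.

b = (659/234, -815/234, 5/3)
c = (0, -3/5, -62/65)
Ac = (0, 0, 6/65)
Σ b_i: 659/234·1 + (-815/234)·1 + 5/3·1 = 1 ✓
b·c: (-815/234)·(-3/5) + 5/3·(-62/65) = 1/2 ✓
b·c²: (-815/234)·9/25 + 5/3·3844/4225 = 1331/5070 ≠ 1/3 ⇒ order 2.
b·Ac: 5/3·6/65 = 2/13 ≠ 1/6

2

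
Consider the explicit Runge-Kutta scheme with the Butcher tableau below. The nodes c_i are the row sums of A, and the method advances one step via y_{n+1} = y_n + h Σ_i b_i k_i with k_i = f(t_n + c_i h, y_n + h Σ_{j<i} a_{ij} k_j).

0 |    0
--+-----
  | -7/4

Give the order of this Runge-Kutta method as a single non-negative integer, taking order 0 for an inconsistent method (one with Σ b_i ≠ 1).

0

b = (-7/4)
c = (0)
Σ b_i: (-7/4)·1 = -7/4 ≠ 1 ⇒ order 0.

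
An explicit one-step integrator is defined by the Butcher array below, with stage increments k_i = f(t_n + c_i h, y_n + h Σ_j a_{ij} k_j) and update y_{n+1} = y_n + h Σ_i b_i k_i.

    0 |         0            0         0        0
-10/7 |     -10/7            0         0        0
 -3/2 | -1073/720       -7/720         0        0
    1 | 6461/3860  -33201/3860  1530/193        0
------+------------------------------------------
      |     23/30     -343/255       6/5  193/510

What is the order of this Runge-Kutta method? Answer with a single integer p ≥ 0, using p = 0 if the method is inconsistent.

4

b = (23/30, -343/255, 6/5, 193/510)
c = (0, -10/7, -3/2, 1)
Ac = (0, 0, 1/72, 153/386)
Σ b_i: 23/30·1 + (-343/255)·1 + 6/5·1 + 193/510·1 = 1 ✓
b·c: (-343/255)·(-10/7) + 6/5·(-3/2) + 193/510·1 = 1/2 ✓
b·c²: (-343/255)·100/49 + 6/5·9/4 + 193/510·1 = 1/3 ✓
b·Ac: 6/5·1/72 + 193/510·153/386 = 1/6 ✓
b·c³: (-343/255)·(-1000/343) + 6/5·(-27/8) + 193/510·1 = 1/4 ✓
b·(c∘Ac): 6/5·(-1/48) + 193/510·153/386 = 1/8 ✓
b·Ac²: 6/5·(-5/252) + 193/510·765/2702 = 1/12 ✓
b·A²c: 193/510·85/772 = 1/24 ✓; 4 stages ⇒ order 4.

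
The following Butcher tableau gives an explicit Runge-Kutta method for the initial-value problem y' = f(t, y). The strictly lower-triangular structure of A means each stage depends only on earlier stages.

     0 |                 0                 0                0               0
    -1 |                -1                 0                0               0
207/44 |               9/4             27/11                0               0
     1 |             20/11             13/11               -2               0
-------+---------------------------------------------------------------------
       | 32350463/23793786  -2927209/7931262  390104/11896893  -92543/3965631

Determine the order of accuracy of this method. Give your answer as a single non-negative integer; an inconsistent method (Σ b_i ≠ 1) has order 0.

3

b = (32350463/23793786, -2927209/7931262, 390104/11896893, -92543/3965631)
c = (0, -1, 207/44, 1)
Ac = (0, 0, -27/11, -233/22)
Σ b_i: 32350463/23793786·1 + (-2927209/7931262)·1 + 390104/11896893·1 + (-92543/3965631)·1 = 1 ✓
b·c: (-2927209/7931262)·(-1) + 390104/11896893·207/44 + (-92543/3965631)·1 = 1/2 ✓
b·c²: (-2927209/7931262)·1 + 390104/11896893·42849/1936 + (-92543/3965631)·1 = 1/3 ✓
b·Ac: 390104/11896893·(-27/11) + (-92543/3965631)·(-233/22) = 1/6 ✓
b·c³: (-2927209/7931262)·(-1) + 390104/11896893·8869743/85184 + (-92543/3965631)·1 = 437385185/116325176 ≠ 1/4 ⇒ order 3.
b·(c∘Ac): 390104/11896893·(-5589/484) + (-92543/3965631)·(-233/22) = -1042927/7931262 ≠ 1/8
b·Ac²: 390104/11896893·27/11 + (-92543/3965631)·(-41705/968) = 378951653/348975528 ≠ 1/12
b·A²c: (-92543/3965631)·54/11 = -151434/1321877 ≠ 1/24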